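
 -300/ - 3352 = 75/838 = 0.09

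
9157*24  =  219768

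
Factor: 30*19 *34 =19380 =2^2*3^1*5^1*17^1* 19^1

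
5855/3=5855/3 =1951.67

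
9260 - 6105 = 3155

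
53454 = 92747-39293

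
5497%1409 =1270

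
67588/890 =75 + 419/445 =75.94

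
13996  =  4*3499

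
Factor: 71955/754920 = 2^( - 3)*  3^( - 1)*13^1*41^1 *233^( - 1) = 533/5592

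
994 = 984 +10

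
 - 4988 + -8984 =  - 13972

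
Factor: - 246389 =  - 11^1*13^1*1723^1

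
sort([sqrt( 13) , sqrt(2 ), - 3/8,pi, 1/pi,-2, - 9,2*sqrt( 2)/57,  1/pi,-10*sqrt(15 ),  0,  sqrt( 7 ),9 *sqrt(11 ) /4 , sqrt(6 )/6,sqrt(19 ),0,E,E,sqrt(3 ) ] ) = [ - 10* sqrt(15),  -  9, - 2,-3/8,0, 0, 2*sqrt(2)/57, 1/pi,1/pi,sqrt( 6 ) /6 , sqrt( 2 ),sqrt ( 3),sqrt ( 7),E,E,pi,sqrt(13),sqrt( 19),9*sqrt(11 ) /4 ]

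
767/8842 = 767/8842=0.09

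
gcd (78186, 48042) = 942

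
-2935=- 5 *587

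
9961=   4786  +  5175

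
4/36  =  1/9 = 0.11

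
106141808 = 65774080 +40367728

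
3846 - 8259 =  - 4413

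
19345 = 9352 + 9993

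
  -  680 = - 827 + 147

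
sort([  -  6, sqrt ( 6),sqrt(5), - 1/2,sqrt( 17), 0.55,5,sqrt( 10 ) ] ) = [ - 6, - 1/2, 0.55,sqrt( 5 ),sqrt( 6),sqrt ( 10 ),  sqrt ( 17),5] 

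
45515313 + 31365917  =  76881230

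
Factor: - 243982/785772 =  - 121991/392886 =- 2^( - 1)* 3^( - 2 ) * 13^ ( - 1 ) *23^( - 1)*43^1*73^ ( - 1)*2837^1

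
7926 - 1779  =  6147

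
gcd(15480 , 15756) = 12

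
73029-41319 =31710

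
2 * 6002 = 12004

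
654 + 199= 853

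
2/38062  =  1/19031 = 0.00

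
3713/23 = 3713/23 =161.43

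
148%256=148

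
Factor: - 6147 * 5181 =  - 31847607 = - 3^3*11^1*157^1*683^1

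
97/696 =97/696 = 0.14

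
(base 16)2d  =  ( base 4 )231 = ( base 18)29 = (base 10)45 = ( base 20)25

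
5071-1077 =3994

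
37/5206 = 37/5206 = 0.01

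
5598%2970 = 2628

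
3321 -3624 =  - 303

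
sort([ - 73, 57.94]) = [  -  73, 57.94 ] 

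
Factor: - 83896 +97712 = 2^3*11^1*157^1 = 13816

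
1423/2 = 711  +  1/2 = 711.50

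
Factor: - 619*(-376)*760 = 176885440 = 2^6 * 5^1*19^1*47^1*619^1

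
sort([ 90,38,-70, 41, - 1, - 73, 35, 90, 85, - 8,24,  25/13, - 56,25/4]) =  [ - 73, - 70, - 56,-8, - 1, 25/13, 25/4,24,  35, 38, 41, 85,90,90 ]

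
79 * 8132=642428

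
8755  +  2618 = 11373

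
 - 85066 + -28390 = -113456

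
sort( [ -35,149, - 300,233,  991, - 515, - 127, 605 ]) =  [ - 515, - 300, - 127, - 35,  149,  233, 605,  991] 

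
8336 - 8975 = -639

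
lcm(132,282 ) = 6204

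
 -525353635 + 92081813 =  - 433271822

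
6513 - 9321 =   -  2808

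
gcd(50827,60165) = 7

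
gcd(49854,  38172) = 6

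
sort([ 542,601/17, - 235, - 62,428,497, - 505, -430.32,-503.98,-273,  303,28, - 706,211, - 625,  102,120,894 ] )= [  -  706, -625, - 505 , - 503.98, - 430.32,  -  273, -235,-62,  28, 601/17,102,120, 211,303, 428, 497,542,894] 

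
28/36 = 7/9  =  0.78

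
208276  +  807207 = 1015483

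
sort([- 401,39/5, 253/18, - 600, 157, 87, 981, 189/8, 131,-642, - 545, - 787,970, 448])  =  [ - 787, - 642, - 600, - 545 , - 401, 39/5, 253/18, 189/8,87, 131, 157,448, 970 , 981]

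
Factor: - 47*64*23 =-2^6*23^1*47^1 = - 69184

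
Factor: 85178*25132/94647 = 2^3*3^( -1 )*7^( - 1)*61^1*103^1*4507^( - 1 )*42589^1 = 2140693496/94647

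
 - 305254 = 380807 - 686061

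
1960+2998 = 4958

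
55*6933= 381315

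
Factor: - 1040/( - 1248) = 2^( - 1 )*3^( - 1 )*5^1 = 5/6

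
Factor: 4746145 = 5^1*17^1*55837^1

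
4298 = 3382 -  - 916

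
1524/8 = 381/2 = 190.50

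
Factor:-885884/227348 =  - 11^(-1 )*5167^( - 1)*221471^1 = -221471/56837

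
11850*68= 805800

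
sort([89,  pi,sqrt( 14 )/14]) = [ sqrt ( 14 )/14,pi,89]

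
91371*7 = 639597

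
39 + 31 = 70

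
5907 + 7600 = 13507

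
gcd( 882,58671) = 9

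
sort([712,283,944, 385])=[ 283,385, 712, 944 ]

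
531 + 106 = 637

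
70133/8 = 8766 + 5/8 = 8766.62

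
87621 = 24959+62662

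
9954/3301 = 3 + 51/3301= 3.02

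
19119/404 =47+131/404 = 47.32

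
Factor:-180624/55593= - 848/261 = - 2^4*3^(  -  2 )*29^( - 1 )*53^1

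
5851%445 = 66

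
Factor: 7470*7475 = 2^1 * 3^2 * 5^3*13^1 * 23^1 * 83^1  =  55838250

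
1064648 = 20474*52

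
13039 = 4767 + 8272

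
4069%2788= 1281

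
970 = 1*970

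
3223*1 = 3223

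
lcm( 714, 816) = 5712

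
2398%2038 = 360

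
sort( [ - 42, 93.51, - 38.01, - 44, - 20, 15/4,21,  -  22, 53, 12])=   [ - 44,-42,  -  38.01,-22,-20,15/4,12 , 21,53,93.51]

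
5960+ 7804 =13764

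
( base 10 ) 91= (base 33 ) 2p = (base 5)331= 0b1011011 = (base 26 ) 3D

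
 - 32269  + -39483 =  - 71752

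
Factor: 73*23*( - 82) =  - 137678= - 2^1 * 23^1*41^1* 73^1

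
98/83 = 1  +  15/83 = 1.18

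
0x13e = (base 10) 318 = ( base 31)A8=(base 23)dj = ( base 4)10332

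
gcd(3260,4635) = 5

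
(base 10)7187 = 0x1C13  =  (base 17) 17ED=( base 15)21E2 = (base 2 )1110000010011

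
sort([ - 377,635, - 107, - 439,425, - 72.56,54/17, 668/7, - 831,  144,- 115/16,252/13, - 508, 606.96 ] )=[-831, - 508 , - 439, - 377, - 107, -72.56, - 115/16, 54/17, 252/13,668/7,144,425, 606.96,635] 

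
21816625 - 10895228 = 10921397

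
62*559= 34658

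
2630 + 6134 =8764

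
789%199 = 192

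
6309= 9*701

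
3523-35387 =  - 31864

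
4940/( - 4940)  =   - 1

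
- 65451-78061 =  - 143512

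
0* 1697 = 0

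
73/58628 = 73/58628 = 0.00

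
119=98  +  21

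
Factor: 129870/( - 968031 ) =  - 130/969 = - 2^1*3^ ( - 1 ) * 5^1 * 13^1*17^(  -  1 )*19^(-1)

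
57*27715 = 1579755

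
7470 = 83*90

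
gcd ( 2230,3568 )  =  446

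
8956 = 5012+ 3944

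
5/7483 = 5/7483 = 0.00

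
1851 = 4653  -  2802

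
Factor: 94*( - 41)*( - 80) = 308320 = 2^5*5^1*41^1*47^1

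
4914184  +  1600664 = 6514848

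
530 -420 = 110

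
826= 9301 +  - 8475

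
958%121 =111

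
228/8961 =76/2987 = 0.03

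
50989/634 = 50989/634 = 80.42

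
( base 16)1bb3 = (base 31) 7bn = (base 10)7091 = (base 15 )217B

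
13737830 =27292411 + -13554581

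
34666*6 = 207996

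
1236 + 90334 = 91570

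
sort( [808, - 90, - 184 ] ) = [ - 184, -90, 808]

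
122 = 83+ 39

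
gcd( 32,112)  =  16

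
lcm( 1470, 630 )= 4410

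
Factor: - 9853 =-59^1*167^1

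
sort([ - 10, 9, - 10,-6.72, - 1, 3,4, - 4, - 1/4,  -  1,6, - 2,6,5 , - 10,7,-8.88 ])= [ - 10,- 10,- 10, - 8.88,  -  6.72  , - 4,-2, - 1,-1, -1/4,3, 4,5,6, 6,7,9] 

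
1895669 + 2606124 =4501793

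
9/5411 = 9/5411 = 0.00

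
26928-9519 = 17409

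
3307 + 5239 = 8546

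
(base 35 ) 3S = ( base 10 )133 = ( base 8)205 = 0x85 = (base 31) 49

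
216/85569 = 72/28523 = 0.00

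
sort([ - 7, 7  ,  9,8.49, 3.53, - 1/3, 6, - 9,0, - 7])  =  [ - 9, - 7,- 7, - 1/3 , 0,3.53 , 6,7, 8.49,9]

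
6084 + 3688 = 9772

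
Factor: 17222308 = 2^2*23^1 * 131^1*1429^1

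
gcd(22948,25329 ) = 1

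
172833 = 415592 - 242759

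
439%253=186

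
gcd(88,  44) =44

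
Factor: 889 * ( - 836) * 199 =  - 2^2 * 7^1 *11^1*19^1  *127^1 * 199^1 = - 147897596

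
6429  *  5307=34118703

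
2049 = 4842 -2793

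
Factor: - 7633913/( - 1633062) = 2^(-1) * 3^(-1 )*7^1*41^1*47^( - 1)*67^1*397^1*5791^( - 1) 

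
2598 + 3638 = 6236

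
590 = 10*59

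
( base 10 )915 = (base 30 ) 10f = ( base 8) 1623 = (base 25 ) 1bf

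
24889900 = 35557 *700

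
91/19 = 4  +  15/19 =4.79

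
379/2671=379/2671 =0.14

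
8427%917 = 174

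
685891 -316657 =369234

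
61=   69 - 8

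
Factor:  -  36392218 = -2^1*18196109^1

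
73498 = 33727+39771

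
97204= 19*5116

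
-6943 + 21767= 14824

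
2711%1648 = 1063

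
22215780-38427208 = - 16211428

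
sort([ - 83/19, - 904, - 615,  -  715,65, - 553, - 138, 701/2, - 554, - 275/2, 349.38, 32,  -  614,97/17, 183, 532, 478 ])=[ - 904, - 715, - 615, - 614,-554, - 553, - 138, - 275/2, - 83/19, 97/17, 32,65, 183,349.38, 701/2,478,532 ]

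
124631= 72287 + 52344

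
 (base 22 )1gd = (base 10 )849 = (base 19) 26D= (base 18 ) 2B3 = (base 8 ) 1521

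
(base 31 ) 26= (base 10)68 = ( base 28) 2C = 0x44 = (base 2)1000100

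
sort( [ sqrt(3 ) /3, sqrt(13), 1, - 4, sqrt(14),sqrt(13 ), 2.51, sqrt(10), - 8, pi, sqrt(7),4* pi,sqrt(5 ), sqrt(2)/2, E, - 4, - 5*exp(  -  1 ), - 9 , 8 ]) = [ - 9, - 8, - 4,-4, - 5*exp( - 1 ),sqrt(3)/3, sqrt( 2)/2, 1, sqrt ( 5 ), 2.51, sqrt( 7),E, pi,sqrt(10 ),sqrt ( 13 ),sqrt(13 ), sqrt( 14 ), 8, 4 * pi ] 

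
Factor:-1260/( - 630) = 2 = 2^1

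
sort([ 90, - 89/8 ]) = [ - 89/8, 90]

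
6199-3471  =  2728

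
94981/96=94981/96=989.39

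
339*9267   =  3141513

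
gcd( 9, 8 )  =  1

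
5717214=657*8702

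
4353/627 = 6+197/209 =6.94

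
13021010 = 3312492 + 9708518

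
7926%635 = 306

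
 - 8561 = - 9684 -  - 1123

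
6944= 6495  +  449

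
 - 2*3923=-7846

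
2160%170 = 120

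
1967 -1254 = 713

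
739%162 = 91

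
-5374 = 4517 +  - 9891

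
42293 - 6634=35659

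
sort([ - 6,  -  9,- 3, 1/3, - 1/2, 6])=[ - 9, - 6,-3 , - 1/2,1/3,6 ]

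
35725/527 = 35725/527 =67.79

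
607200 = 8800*69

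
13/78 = 1/6 = 0.17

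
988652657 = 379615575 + 609037082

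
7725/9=2575/3 = 858.33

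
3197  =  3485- 288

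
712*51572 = 36719264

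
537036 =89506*6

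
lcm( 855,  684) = 3420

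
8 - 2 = 6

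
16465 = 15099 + 1366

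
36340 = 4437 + 31903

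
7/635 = 7/635 = 0.01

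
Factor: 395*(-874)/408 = - 172615/204=- 2^( - 2)*3^(-1) * 5^1*17^( - 1)*19^1*  23^1*79^1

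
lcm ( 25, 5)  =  25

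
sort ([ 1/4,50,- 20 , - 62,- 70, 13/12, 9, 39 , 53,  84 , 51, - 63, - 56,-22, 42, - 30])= [ - 70, - 63, - 62, - 56, - 30,  -  22, - 20 , 1/4, 13/12, 9,  39,42,  50, 51,  53,84]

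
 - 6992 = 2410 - 9402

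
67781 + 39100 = 106881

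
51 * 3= 153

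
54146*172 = 9313112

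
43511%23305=20206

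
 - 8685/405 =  - 193/9  =  - 21.44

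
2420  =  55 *44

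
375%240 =135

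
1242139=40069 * 31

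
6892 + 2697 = 9589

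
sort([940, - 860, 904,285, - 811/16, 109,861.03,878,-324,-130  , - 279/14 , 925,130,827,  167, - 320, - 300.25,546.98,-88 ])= [- 860,-324,-320, - 300.25, -130,- 88, - 811/16, - 279/14,109 , 130,  167 , 285,546.98,827, 861.03,878,904,925,940]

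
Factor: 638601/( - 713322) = - 212867/237774 = - 2^( - 1)*3^(-1 )*23^( - 1) * 1723^( - 1)*212867^1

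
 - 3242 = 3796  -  7038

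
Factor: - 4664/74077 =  - 2^3*11^1*53^1*74077^ ( - 1)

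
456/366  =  76/61 = 1.25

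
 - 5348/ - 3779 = 5348/3779 = 1.42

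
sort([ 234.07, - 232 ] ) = [- 232, 234.07 ] 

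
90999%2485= 1539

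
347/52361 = 347/52361 =0.01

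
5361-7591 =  - 2230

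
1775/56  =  31 +39/56 = 31.70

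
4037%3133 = 904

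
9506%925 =256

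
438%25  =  13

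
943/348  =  2 + 247/348= 2.71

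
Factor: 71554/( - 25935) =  - 538/195= - 2^1*3^(  -  1)*5^(-1)*13^ ( - 1 )*269^1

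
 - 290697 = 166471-457168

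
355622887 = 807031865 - 451408978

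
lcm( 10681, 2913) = 32043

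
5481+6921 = 12402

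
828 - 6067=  - 5239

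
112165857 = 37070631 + 75095226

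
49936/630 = 79 + 83/315 = 79.26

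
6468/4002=1078/667 = 1.62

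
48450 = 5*9690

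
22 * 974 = 21428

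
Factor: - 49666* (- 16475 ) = 2^1*5^2*19^1*659^1*1307^1=818247350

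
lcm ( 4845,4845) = 4845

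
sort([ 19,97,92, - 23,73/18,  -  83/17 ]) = [ - 23, - 83/17, 73/18, 19, 92, 97]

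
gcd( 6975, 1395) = 1395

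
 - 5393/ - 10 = 5393/10= 539.30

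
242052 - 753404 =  - 511352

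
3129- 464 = 2665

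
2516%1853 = 663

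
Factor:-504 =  - 2^3 * 3^2 * 7^1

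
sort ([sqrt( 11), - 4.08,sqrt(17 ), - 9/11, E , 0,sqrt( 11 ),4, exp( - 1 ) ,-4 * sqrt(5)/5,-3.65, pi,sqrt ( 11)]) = [ - 4.08, - 3.65 , - 4*sqrt ( 5 )/5,  -  9/11, 0, exp(-1), E, pi,  sqrt( 11), sqrt(11), sqrt(11), 4,sqrt( 17)]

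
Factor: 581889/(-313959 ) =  - 847/457= -  7^1*11^2*457^( - 1)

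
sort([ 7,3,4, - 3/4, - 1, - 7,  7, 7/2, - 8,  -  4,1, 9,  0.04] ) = [ -8, - 7, -4, - 1,  -  3/4, 0.04, 1, 3 , 7/2,4 , 7,7, 9]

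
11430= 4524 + 6906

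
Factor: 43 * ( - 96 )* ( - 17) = 2^5*3^1*17^1*43^1 = 70176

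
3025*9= 27225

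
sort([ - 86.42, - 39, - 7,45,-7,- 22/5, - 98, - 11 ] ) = [ - 98, - 86.42, - 39,-11, - 7, - 7, - 22/5,45]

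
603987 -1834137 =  - 1230150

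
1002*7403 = 7417806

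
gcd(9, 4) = 1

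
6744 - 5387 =1357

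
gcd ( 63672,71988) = 84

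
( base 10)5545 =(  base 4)1112221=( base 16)15a9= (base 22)BA1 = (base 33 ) 531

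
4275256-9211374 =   -  4936118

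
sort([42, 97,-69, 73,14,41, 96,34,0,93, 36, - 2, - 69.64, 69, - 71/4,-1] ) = [- 69.64, - 69 , - 71/4,-2,  -  1,0 , 14, 34,36, 41,42, 69, 73,  93, 96, 97 ]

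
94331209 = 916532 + 93414677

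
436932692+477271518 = 914204210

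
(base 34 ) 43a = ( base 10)4736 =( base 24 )858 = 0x1280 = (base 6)33532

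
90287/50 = 1805 + 37/50 = 1805.74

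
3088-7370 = -4282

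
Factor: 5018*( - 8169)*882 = -2^2*3^3*7^3 * 13^1*193^1* 389^1 = - 36154981044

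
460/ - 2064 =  - 1 + 401/516 = - 0.22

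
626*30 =18780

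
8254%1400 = 1254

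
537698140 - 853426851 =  - 315728711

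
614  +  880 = 1494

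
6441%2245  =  1951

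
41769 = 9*4641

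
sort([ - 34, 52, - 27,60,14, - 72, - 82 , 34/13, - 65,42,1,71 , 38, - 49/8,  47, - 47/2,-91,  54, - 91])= [- 91, - 91,  -  82, - 72, - 65, - 34, - 27, - 47/2,-49/8,1,34/13, 14,38,42 , 47, 52, 54, 60,71]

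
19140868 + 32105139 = 51246007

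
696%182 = 150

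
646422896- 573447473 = 72975423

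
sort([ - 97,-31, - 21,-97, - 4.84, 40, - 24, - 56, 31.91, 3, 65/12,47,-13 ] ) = [- 97, - 97,-56,-31,-24, - 21, - 13, - 4.84, 3, 65/12,31.91,40,  47] 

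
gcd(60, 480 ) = 60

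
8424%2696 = 336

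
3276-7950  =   - 4674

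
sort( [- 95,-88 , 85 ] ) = [ - 95, - 88, 85] 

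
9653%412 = 177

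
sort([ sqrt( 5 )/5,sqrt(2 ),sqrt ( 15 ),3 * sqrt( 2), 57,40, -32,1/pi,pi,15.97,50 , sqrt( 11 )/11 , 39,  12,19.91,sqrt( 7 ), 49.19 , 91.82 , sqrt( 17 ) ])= [ - 32,sqrt( 11 )/11,1/pi,sqrt( 5 ) /5,sqrt(2), sqrt( 7) , pi,sqrt( 15),sqrt( 17 ), 3*sqrt(2) , 12, 15.97,19.91 , 39,40,49.19,  50, 57, 91.82 ] 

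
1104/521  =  1104/521=2.12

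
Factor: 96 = 2^5*3^1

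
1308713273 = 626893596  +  681819677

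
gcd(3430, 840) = 70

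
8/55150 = 4/27575 = 0.00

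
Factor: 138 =2^1*3^1*23^1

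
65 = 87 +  - 22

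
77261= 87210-9949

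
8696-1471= 7225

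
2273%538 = 121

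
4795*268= 1285060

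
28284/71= 28284/71 = 398.37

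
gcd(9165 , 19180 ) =5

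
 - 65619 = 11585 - 77204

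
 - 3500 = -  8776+5276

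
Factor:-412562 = -2^1*206281^1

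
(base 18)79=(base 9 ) 160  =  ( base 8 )207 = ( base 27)50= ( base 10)135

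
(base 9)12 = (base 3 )102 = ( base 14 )B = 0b1011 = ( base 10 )11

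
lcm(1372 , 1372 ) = 1372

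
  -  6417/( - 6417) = 1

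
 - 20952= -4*5238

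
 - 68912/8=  - 8614  =  - 8614.00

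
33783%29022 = 4761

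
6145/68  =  6145/68=90.37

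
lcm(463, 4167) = 4167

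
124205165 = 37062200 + 87142965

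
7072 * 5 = 35360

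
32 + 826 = 858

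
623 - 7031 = -6408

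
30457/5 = 30457/5 = 6091.40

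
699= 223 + 476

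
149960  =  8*18745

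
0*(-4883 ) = 0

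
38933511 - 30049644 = 8883867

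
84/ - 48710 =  - 1 + 24313/24355 = - 0.00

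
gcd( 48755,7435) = 5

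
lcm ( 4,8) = 8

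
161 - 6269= - 6108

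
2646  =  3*882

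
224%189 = 35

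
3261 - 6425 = -3164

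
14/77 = 2/11  =  0.18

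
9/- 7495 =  - 1+7486/7495 = - 0.00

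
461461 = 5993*77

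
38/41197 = 38/41197 =0.00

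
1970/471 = 1970/471 = 4.18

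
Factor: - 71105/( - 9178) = 2^ ( - 1 )*5^1*13^(-1 )*353^ ( - 1 ) * 14221^1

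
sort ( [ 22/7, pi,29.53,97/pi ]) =[ pi, 22/7,29.53,97/pi]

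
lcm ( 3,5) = 15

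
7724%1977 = 1793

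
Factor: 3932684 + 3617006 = 2^1 *5^1*754969^1 = 7549690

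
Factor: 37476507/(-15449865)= -12492169/5149955 = -5^ ( - 1)*67^(- 1)*15373^(-1 )*12492169^1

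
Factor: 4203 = 3^2 *467^1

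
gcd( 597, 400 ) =1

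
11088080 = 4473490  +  6614590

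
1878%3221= 1878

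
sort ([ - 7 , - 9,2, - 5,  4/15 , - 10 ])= [ - 10, - 9,  -  7,  -  5, 4/15, 2 ]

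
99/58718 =9/5338= 0.00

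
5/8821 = 5/8821 = 0.00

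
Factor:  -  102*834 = - 85068 = -2^2*3^2 * 17^1 * 139^1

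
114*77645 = 8851530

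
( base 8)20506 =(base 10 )8518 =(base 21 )j6d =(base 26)CFG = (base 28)AO6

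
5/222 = 5/222 = 0.02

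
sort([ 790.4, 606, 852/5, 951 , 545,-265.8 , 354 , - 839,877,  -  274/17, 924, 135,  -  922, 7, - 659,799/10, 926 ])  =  [ - 922, - 839 , - 659, - 265.8,- 274/17, 7 , 799/10 , 135,852/5 , 354, 545, 606, 790.4,  877, 924, 926, 951]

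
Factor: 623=7^1*89^1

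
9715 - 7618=2097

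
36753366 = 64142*573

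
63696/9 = 21232/3= 7077.33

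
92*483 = 44436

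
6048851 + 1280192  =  7329043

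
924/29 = 924/29 = 31.86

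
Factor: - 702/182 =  - 27/7 = -3^3*7^(-1) 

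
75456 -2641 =72815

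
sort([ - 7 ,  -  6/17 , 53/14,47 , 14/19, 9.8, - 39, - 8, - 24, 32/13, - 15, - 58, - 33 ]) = [  -  58, - 39, - 33, - 24, - 15, - 8, -7, - 6/17,14/19,32/13,53/14, 9.8,47 ] 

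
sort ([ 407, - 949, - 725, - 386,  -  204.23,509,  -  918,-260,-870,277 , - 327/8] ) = [- 949 ,  -  918,-870, - 725,-386, - 260, - 204.23,-327/8,277,407, 509 ] 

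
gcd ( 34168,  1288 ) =8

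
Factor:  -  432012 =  - 2^2*3^1 * 7^1 * 37^1*139^1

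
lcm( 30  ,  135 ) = 270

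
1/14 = 1/14 = 0.07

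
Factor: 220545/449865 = 377/769 = 13^1 *29^1*769^( - 1 )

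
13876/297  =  46  +  214/297 = 46.72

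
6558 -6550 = 8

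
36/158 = 18/79 = 0.23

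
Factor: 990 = 2^1*3^2*5^1*11^1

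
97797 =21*4657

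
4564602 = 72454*63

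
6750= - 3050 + 9800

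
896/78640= 56/4915 = 0.01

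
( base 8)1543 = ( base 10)867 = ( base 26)179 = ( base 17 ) 300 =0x363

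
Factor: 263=263^1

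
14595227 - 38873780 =- 24278553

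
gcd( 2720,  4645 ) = 5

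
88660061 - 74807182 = 13852879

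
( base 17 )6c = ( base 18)66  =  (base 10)114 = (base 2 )1110010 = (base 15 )79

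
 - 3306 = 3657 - 6963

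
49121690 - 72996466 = - 23874776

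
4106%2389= 1717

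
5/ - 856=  - 5/856 = - 0.01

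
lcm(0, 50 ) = 0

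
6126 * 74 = 453324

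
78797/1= 78797 = 78797.00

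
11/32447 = 11/32447 = 0.00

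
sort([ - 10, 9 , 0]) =[ - 10, 0,9 ]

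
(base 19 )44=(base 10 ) 80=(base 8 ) 120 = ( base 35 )2A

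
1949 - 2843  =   - 894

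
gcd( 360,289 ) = 1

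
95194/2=47597=47597.00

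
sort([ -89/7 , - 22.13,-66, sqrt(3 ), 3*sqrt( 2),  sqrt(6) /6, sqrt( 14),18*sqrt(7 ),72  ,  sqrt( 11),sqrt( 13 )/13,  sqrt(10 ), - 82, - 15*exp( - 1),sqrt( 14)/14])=[ - 82, - 66, - 22.13, - 89/7, - 15*exp( - 1) , sqrt(14)/14,sqrt(13 ) /13, sqrt(6 ) /6 , sqrt(3 ), sqrt(10),sqrt(11)  ,  sqrt( 14),  3  *sqrt(2),18 * sqrt (7 ),72 ] 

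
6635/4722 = 6635/4722 =1.41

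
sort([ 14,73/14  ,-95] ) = [ - 95, 73/14, 14 ]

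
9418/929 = 9418/929 = 10.14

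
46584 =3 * 15528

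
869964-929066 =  - 59102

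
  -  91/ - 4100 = 91/4100=0.02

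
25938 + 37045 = 62983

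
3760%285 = 55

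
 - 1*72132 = - 72132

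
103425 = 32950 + 70475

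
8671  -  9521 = - 850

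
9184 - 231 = 8953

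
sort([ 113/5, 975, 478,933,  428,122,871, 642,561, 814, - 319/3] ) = [ - 319/3, 113/5, 122, 428,478 , 561, 642,814, 871,933,  975]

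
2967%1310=347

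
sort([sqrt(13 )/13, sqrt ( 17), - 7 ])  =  [ - 7, sqrt ( 13 )/13 , sqrt( 17) ] 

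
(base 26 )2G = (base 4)1010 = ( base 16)44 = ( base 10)68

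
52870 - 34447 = 18423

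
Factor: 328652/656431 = 2^2*19^( - 1)*34549^( - 1) * 82163^1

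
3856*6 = 23136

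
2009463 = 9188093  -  7178630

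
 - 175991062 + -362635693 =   -  538626755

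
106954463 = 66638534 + 40315929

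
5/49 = 5/49= 0.10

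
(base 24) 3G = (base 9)107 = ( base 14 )64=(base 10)88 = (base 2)1011000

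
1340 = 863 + 477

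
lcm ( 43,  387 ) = 387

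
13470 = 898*15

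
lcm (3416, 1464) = 10248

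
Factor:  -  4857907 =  - 83^1*107^1* 547^1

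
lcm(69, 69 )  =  69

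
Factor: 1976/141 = 2^3 *3^( - 1)*13^1*19^1*47^(  -  1 )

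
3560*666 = 2370960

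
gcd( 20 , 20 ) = 20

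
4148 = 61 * 68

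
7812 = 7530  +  282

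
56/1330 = 4/95 = 0.04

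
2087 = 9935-7848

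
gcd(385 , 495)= 55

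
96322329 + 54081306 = 150403635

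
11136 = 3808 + 7328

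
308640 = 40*7716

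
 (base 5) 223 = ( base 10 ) 63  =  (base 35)1s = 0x3F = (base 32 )1v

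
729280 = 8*91160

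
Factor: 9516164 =2^2*7^1*339863^1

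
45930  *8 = 367440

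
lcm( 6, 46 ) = 138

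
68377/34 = 68377/34 = 2011.09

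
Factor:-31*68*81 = - 170748 = - 2^2*3^4*17^1*31^1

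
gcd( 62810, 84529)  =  1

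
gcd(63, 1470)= 21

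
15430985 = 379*40715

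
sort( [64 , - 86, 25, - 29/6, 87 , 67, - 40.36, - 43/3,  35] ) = [ - 86, - 40.36, - 43/3, - 29/6 , 25,35, 64, 67, 87 ]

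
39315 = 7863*5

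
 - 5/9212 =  - 1 + 9207/9212 = - 0.00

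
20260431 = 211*96021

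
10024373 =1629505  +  8394868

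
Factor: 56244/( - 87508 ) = -3^1*43^1*109^1*131^(-1 )*167^(-1 ) = -14061/21877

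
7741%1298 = 1251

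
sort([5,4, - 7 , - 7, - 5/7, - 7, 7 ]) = [ - 7,  -  7, - 7,  -  5/7,4, 5, 7]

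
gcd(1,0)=1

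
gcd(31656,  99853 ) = 1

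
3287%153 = 74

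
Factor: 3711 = 3^1 * 1237^1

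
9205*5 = 46025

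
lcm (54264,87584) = 4992288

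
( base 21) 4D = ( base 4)1201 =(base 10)97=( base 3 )10121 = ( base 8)141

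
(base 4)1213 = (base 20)53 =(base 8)147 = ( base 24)47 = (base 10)103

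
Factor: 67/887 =67^1*887^( - 1)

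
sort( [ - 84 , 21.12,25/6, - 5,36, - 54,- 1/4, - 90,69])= [  -  90, - 84, - 54, - 5, - 1/4,25/6,21.12,  36,69]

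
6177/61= 6177/61 = 101.26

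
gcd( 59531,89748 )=1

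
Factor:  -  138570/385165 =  - 2^1 * 3^1 * 11^(  -  1)*31^1*47^ ( - 1) =-186/517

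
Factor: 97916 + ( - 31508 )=2^3 * 3^1*2767^1  =  66408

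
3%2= 1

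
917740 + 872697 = 1790437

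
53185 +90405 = 143590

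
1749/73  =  1749/73= 23.96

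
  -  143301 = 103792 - 247093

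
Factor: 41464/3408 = 2^( - 1)*3^( - 1)*73^1  =  73/6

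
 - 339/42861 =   -  113/14287 =- 0.01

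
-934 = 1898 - 2832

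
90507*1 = 90507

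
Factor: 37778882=2^1*47^1*401903^1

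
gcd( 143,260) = 13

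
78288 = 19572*4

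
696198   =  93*7486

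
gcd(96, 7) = 1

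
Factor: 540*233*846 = 106443720=2^3*3^5*5^1*47^1 * 233^1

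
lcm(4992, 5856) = 304512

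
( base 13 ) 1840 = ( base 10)3601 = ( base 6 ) 24401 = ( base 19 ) 9ia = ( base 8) 7021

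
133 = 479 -346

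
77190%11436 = 8574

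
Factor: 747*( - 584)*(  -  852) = 371683296=2^5*3^3*71^1 * 73^1*83^1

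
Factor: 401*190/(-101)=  - 76190/101 =- 2^1*5^1*19^1*101^( - 1)*401^1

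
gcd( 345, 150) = 15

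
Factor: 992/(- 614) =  - 2^4*31^1*307^( - 1) = - 496/307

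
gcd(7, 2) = 1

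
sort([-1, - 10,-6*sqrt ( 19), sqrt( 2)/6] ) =[ - 6 * sqrt(19), - 10, - 1,sqrt( 2) /6] 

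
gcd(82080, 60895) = 95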